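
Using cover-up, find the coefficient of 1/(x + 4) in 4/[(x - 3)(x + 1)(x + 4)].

Cover (x + 4), set x=-4: 4/[(-4 - 3)(-4 + 1)] = 4/21


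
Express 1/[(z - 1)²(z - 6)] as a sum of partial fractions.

Cover-up at z=6: C = 1/(6 - 1)² = 1/25. Cover-up at z=1: B = 1/(1 - 6) = -1/5. Comparing z² coeff: A = -C = -1/25
Result: (-1/25)/(z - 1) - (1/5)/(z - 1)² + (1/25)/(z - 6)


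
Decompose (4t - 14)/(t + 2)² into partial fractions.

(4t - 14) = A(t + 2) + B. At t = -2: B = 4·(-2) - 14 = -22. Coeff of t: A = 4
Result: 4/(t + 2) - 22/(t + 2)²


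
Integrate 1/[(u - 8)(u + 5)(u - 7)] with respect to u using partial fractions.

Cover-up: A = 1/13, B = 1/156, C = -1/12. Decomposition: (1/13)/(u - 8) + (1/156)/(u + 5) - (1/12)/(u - 7). Integrate each term: (1/13) ln|(u - 8)| + (1/156) ln|(u + 5)| - (1/12) ln|(u - 7)| + C


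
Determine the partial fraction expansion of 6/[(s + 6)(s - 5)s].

Using cover-up method: α = 1/11, β = 6/55, γ = -1/5
Result: (1/11)/(s + 6) + (6/55)/(s - 5) - (1/5)/s


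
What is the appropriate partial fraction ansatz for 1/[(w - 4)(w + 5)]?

Distinct linear factors: A/(w - 4) + B/(w + 5)


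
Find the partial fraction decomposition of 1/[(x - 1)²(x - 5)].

Cover-up at x=5: γ = 1/(5 - 1)² = 1/16. Cover-up at x=1: β = 1/(1 - 5) = -1/4. Comparing x² coeff: α = -γ = -1/16
Result: (-1/16)/(x - 1) - (1/4)/(x - 1)² + (1/16)/(x - 5)


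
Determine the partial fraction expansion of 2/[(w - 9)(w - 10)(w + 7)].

Using cover-up method: P = -1/8, Q = 2/17, R = 1/136
Result: (-1/8)/(w - 9) + (2/17)/(w - 10) + (1/136)/(w + 7)


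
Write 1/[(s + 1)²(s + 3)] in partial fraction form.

Cover-up at s=-3: C = 1/(-3 + 1)² = 1/4. Cover-up at s=-1: B = 1/(-1 + 3) = 1/2. Comparing s² coeff: A = -C = -1/4
Result: (-1/4)/(s + 1) + (1/2)/(s + 1)² + (1/4)/(s + 3)


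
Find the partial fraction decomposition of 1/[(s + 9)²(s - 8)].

Cover-up at s=8: γ = 1/(8 + 9)² = 1/289. Cover-up at s=-9: β = 1/(-9 - 8) = -1/17. Comparing s² coeff: α = -γ = -1/289
Result: (-1/289)/(s + 9) - (1/17)/(s + 9)² + (1/289)/(s - 8)


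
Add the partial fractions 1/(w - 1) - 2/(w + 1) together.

Common denominator (w - 1)(w + 1). Numerator: 1(w + 1) - 2(w - 1) = (w + 1) - (2w - 2) = -w + 3
Result: (-w + 3)/[(w - 1)(w + 1)]


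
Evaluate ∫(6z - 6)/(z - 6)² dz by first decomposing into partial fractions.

Decompose: P = 6, Q = 6·6 - 6 = 30, so (6z - 6)/(z - 6)² = 6/(z - 6) + 30/(z - 6)². Integrate: ∫ P/(z - 6) dz = 6 ln|(z - 6)|; ∫ Q/(z - 6)² dz = -30/(z - 6). Sum: 6 ln|(z - 6)| - 30/(z - 6) + C


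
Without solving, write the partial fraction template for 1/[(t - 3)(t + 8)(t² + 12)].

Two linear + quadratic: α/(t - 3) + β/(t + 8) + (γt + δ)/(t² + 12)


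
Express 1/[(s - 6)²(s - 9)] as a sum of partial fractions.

Cover-up at s=9: γ = 1/(9 - 6)² = 1/9. Cover-up at s=6: β = 1/(6 - 9) = -1/3. Comparing s² coeff: α = -γ = -1/9
Result: (-1/9)/(s - 6) - (1/3)/(s - 6)² + (1/9)/(s - 9)


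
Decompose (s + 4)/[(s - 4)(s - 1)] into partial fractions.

At s=4: A = (1·4 + 4)/(4 - 1) = 8/3. At s=1: B = (1·1 + 4)/(1 - 4) = -5/3
Result: (8/3)/(s - 4) - (5/3)/(s - 1)


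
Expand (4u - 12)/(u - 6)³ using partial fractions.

(4u - 12) = A(u - 6)² + B(u - 6) + C. At u = 6: C = 4·6 - 12 = 12. Coefficients: A = 0, B = 4
Result: 4/(u - 6)² + 12/(u - 6)³


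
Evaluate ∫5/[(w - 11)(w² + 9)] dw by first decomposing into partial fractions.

Cover-up at w=11: α = 5/(11²+9) = 1/26. Coeff matching: β = -1/26, γ = -11/26. Decomposition: (1/26)/(w - 11) - ((1/26)w + 11/26)/(w² + 9). Integrate: linear → ln, quadratic → (1/2)ln + arctan: (1/26) ln|(w - 11)| - (1/52) ln(w² + 9) - (11/78) arctan(w/3) + C


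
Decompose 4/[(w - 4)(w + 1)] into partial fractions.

4/(w - 4)(w + 1) = A/(w - 4) + B/(w + 1). A = 4/(4 + 1) = 4/5, B = 4/(-1 - 4) = -4/5
Result: (4/5)/(w - 4) - (4/5)/(w + 1)


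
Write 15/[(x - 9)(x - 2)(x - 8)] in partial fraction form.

Using cover-up method: α = 15/7, β = 5/14, γ = -5/2
Result: (15/7)/(x - 9) + (5/14)/(x - 2) - (5/2)/(x - 8)


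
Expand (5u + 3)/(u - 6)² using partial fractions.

(5u + 3) = P(u - 6) + Q. At u = 6: Q = 5·6 + 3 = 33. Coeff of u: P = 5
Result: 5/(u - 6) + 33/(u - 6)²


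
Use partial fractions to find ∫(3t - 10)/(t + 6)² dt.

Decompose: P = 3, Q = 3·(-6) - 10 = -28, so (3t - 10)/(t + 6)² = 3/(t + 6) - 28/(t + 6)². Integrate: ∫ P/(t + 6) dt = 3 ln|(t + 6)|; ∫ Q/(t + 6)² dt = 28/(t + 6). Sum: 3 ln|(t + 6)| + 28/(t + 6) + C


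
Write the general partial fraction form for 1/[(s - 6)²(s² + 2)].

Repeated linear + quadratic: A/(s - 6) + B/(s - 6)² + (Cs + D)/(s² + 2)


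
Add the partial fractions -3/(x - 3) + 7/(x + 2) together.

Common denominator (x - 3)(x + 2). Numerator: -3(x + 2) + 7(x - 3) = (-3x - 6) + (7x - 21) = 4x - 27
Result: (4x - 27)/[(x - 3)(x + 2)]


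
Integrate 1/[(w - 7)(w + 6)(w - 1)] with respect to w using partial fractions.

Cover-up: A = 1/78, B = 1/91, C = -1/42. Decomposition: (1/78)/(w - 7) + (1/91)/(w + 6) - (1/42)/(w - 1). Integrate each term: (1/78) ln|(w - 7)| + (1/91) ln|(w + 6)| - (1/42) ln|(w - 1)| + C


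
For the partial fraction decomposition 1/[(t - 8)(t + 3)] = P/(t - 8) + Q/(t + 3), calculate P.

Cover-up at t = 8: P = 1/(8 + 3) = 1/11


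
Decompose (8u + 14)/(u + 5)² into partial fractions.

(8u + 14) = α(u + 5) + β. At u = -5: β = 8·(-5) + 14 = -26. Coeff of u: α = 8
Result: 8/(u + 5) - 26/(u + 5)²


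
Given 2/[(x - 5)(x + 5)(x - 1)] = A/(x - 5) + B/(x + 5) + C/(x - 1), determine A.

Cover-up at x = 5: A = 2/[(5 + 5)(5 - 1)] = 2/[(10)(4)] = 2/40 = 1/20


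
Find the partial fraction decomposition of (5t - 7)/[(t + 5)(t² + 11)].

At t=-5: A = (5·(-5) - 7)/((-5)² + 11) = -8/9. B = -A = 8/9, C = 5 - (-5)·A = 5/9
Result: (-8/9)/(t + 5) + ((8/9)t + 5/9)/(t² + 11)


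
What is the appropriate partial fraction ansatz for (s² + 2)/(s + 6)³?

Repeated linear factor (power 3): A/(s + 6) + B/(s + 6)² + C/(s + 6)³


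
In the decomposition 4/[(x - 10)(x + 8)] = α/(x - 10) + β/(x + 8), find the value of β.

Cover-up at x = -8: β = 4/(-8 - 10) = -4/18 = -2/9


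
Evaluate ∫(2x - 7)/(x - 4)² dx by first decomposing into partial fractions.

Decompose: P = 2, Q = 2·4 - 7 = 1, so (2x - 7)/(x - 4)² = 2/(x - 4) + 1/(x - 4)². Integrate: ∫ P/(x - 4) dx = 2 ln|(x - 4)|; ∫ Q/(x - 4)² dx = -1/(x - 4). Sum: 2 ln|(x - 4)| - 1/(x - 4) + C


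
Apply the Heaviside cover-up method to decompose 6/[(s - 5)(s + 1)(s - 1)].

Cover (s - 5), s=5: A = 6/[(5 + 1)(5 - 1)] = 1/4. Cover (s + 1), s=-1: B = 6/[(-1 - 5)(-1 - 1)] = 1/2. Cover (s - 1), s=1: C = 6/[(1 - 5)(1 + 1)] = -3/4.
Result: (1/4)/(s - 5) + (1/2)/(s + 1) - (3/4)/(s - 1)


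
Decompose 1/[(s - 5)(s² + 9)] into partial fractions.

Cover-up at s = 5: A = 1/(5² + 9) = 1/34. Then B = -A = -1/34, C = -A·(0 + 5) = -5/34
Result: (1/34)/(s - 5) - ((1/34)s + 5/34)/(s² + 9)


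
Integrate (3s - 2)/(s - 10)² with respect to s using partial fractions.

Decompose: P = 3, Q = 3·10 - 2 = 28, so (3s - 2)/(s - 10)² = 3/(s - 10) + 28/(s - 10)². Integrate: ∫ P/(s - 10) ds = 3 ln|(s - 10)|; ∫ Q/(s - 10)² ds = -28/(s - 10). Sum: 3 ln|(s - 10)| - 28/(s - 10) + C


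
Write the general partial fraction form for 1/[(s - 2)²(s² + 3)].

Repeated linear + quadratic: α/(s - 2) + β/(s - 2)² + (γs + δ)/(s² + 3)


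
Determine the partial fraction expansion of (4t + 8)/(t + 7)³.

(4t + 8) = α(t + 7)² + β(t + 7) + γ. At t = -7: γ = 4·(-7) + 8 = -20. Coefficients: α = 0, β = 4
Result: 4/(t + 7)² - 20/(t + 7)³


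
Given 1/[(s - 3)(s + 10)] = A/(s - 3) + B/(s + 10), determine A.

Cover-up at s = 3: A = 1/(3 + 10) = 1/13


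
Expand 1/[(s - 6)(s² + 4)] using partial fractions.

Cover-up at s = 6: A = 1/(6² + 4) = 1/40. Then B = -A = -1/40, C = -A·(0 + 6) = -3/20
Result: (1/40)/(s - 6) - ((1/40)s + 3/20)/(s² + 4)


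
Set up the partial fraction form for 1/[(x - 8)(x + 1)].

Distinct linear factors: α/(x - 8) + β/(x + 1)


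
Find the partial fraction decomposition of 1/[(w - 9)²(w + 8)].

Cover-up at w=-8: C = 1/(-8 - 9)² = 1/289. Cover-up at w=9: B = 1/(9 + 8) = 1/17. Comparing w² coeff: A = -C = -1/289
Result: (-1/289)/(w - 9) + (1/17)/(w - 9)² + (1/289)/(w + 8)


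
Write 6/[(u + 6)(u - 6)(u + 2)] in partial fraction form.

Using cover-up method: A = 1/8, B = 1/16, C = -3/16
Result: (1/8)/(u + 6) + (1/16)/(u - 6) - (3/16)/(u + 2)


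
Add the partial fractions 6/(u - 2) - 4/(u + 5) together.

Common denominator (u - 2)(u + 5). Numerator: 6(u + 5) - 4(u - 2) = (6u + 30) - (4u - 8) = 2u + 38
Result: (2u + 38)/[(u - 2)(u + 5)]


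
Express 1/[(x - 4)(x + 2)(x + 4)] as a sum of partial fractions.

Using cover-up method: A = 1/48, B = -1/12, C = 1/16
Result: (1/48)/(x - 4) - (1/12)/(x + 2) + (1/16)/(x + 4)


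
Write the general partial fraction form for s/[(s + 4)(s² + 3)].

Linear + irreducible quadratic: A/(s + 4) + (Bs + C)/(s² + 3)


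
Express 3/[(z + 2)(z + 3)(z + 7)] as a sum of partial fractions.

Using cover-up method: A = 3/5, B = -3/4, C = 3/20
Result: (3/5)/(z + 2) - (3/4)/(z + 3) + (3/20)/(z + 7)


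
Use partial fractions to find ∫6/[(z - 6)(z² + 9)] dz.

Cover-up at z=6: α = 6/(6²+9) = 2/15. Coeff matching: β = -2/15, γ = -4/5. Decomposition: (2/15)/(z - 6) - ((2/15)z + 4/5)/(z² + 9). Integrate: linear → ln, quadratic → (1/2)ln + arctan: (2/15) ln|(z - 6)| - (1/15) ln(z² + 9) - (4/15) arctan(z/3) + C


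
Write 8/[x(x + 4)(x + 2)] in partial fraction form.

Using cover-up method: A = 1, B = 1, C = -2
Result: 1/x + 1/(x + 4) - 2/(x + 2)


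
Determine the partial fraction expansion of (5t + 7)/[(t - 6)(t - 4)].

At t=6: α = (5·6 + 7)/(6 - 4) = 37/2. At t=4: β = (5·4 + 7)/(4 - 6) = -27/2
Result: (37/2)/(t - 6) - (27/2)/(t - 4)


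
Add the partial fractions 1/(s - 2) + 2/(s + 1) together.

Common denominator (s - 2)(s + 1). Numerator: 1(s + 1) + 2(s - 2) = (s + 1) + (2s - 4) = 3s - 3
Result: (3s - 3)/[(s - 2)(s + 1)]


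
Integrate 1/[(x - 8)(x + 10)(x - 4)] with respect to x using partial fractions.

Cover-up: P = 1/72, Q = 1/252, R = -1/56. Decomposition: (1/72)/(x - 8) + (1/252)/(x + 10) - (1/56)/(x - 4). Integrate each term: (1/72) ln|(x - 8)| + (1/252) ln|(x + 10)| - (1/56) ln|(x - 4)| + C


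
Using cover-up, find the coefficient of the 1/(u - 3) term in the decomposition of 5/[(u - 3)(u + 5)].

Cover (u - 3), set u=3: 5/((u + 5) at u=3) = 5/(8) = 5/8


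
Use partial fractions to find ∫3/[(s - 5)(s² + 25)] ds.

Cover-up at s=5: P = 3/(5²+25) = 3/50. Coeff matching: Q = -3/50, R = -3/10. Decomposition: (3/50)/(s - 5) - ((3/50)s + 3/10)/(s² + 25). Integrate: linear → ln, quadratic → (1/2)ln + arctan: (3/50) ln|(s - 5)| - (3/100) ln(s² + 25) - (3/50) arctan(s/5) + C


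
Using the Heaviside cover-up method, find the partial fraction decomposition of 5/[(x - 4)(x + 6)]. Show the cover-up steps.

Cover (x - 4): set x=4, get A = 5/(4 + 6) = 1/2. Cover (x + 6): set x=-6, get B = 5/(-6 - 4) = -1/2.
Result: (1/2)/(x - 4) - (1/2)/(x + 6)


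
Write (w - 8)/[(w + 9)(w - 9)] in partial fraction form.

At w=-9: P = (1·(-9) - 8)/(-9 - 9) = 17/18. At w=9: Q = (1·9 - 8)/(9 + 9) = 1/18
Result: (17/18)/(w + 9) + (1/18)/(w - 9)


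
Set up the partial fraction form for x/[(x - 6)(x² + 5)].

Linear + irreducible quadratic: α/(x - 6) + (βx + γ)/(x² + 5)


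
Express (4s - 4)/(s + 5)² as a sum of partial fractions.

(4s - 4) = A(s + 5) + B. At s = -5: B = 4·(-5) - 4 = -24. Coeff of s: A = 4
Result: 4/(s + 5) - 24/(s + 5)²


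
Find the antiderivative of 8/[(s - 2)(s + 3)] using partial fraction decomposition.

Decompose: 8/[(s - 2)(s + 3)] = (8/5)/(s - 2) - (8/5)/(s + 3). Integrate each term: (8/5) ln|(s - 2)| - (8/5) ln|(s + 3)| + C


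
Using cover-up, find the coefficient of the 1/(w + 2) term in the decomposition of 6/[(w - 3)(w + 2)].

Cover (w + 2), set w=-2: 6/((w - 3) at w=-2) = 6/(-5) = -6/5


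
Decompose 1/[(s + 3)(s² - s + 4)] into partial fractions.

Cover-up at s = -3: A = 1/((-3)² - 1·(-3) + 4) = 1/16. Then B = -A = -1/16, C = -A·(-1 - 3) = 1/4
Result: (1/16)/(s + 3) - ((1/16)s - 1/4)/(s² - s + 4)


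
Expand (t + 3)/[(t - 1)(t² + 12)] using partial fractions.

At t=1: α = (1·1 + 3)/(1² + 12) = 4/13. β = -α = -4/13, γ = 1 - 1·α = 9/13
Result: (4/13)/(t - 1) - ((4/13)t - 9/13)/(t² + 12)


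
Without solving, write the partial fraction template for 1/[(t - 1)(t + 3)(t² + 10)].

Two linear + quadratic: α/(t - 1) + β/(t + 3) + (γt + δ)/(t² + 10)


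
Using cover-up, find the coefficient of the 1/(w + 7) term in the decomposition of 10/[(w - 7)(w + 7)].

Cover (w + 7), set w=-7: 10/((w - 7) at w=-7) = 10/(-14) = -5/7


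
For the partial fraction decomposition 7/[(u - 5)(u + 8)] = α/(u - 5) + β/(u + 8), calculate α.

Cover-up at u = 5: α = 7/(5 + 8) = 7/13


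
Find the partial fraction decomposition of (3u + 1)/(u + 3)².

(3u + 1) = A(u + 3) + B. At u = -3: B = 3·(-3) + 1 = -8. Coeff of u: A = 3
Result: 3/(u + 3) - 8/(u + 3)²


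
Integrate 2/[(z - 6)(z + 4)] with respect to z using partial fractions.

Decompose: 2/[(z - 6)(z + 4)] = (1/5)/(z - 6) - (1/5)/(z + 4). Integrate each term: (1/5) ln|(z - 6)| - (1/5) ln|(z + 4)| + C


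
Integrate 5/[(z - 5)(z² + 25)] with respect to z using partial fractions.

Cover-up at z=5: A = 5/(5²+25) = 1/10. Coeff matching: B = -1/10, C = -1/2. Decomposition: (1/10)/(z - 5) - ((1/10)z + 1/2)/(z² + 25). Integrate: linear → ln, quadratic → (1/2)ln + arctan: (1/10) ln|(z - 5)| - (1/20) ln(z² + 25) - (1/10) arctan(z/5) + C


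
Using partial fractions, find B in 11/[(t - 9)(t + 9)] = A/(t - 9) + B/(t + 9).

Cover-up at t = -9: B = 11/(-9 - 9) = -11/18


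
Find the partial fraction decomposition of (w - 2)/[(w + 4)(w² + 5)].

At w=-4: α = (1·(-4) - 2)/((-4)² + 5) = -2/7. β = -α = 2/7, γ = 1 - (-4)·α = -1/7
Result: (-2/7)/(w + 4) + ((2/7)w - 1/7)/(w² + 5)


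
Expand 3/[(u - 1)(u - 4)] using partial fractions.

3/(u - 1)(u - 4) = P/(u - 1) + Q/(u - 4). P = 3/(1 - 4) = -1, Q = 3/(4 - 1) = 1
Result: -1/(u - 1) + 1/(u - 4)


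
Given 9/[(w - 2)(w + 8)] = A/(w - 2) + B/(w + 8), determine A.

Cover-up at w = 2: A = 9/(2 + 8) = 9/10


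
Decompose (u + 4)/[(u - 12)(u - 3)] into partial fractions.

At u=12: α = (1·12 + 4)/(12 - 3) = 16/9. At u=3: β = (1·3 + 4)/(3 - 12) = -7/9
Result: (16/9)/(u - 12) - (7/9)/(u - 3)


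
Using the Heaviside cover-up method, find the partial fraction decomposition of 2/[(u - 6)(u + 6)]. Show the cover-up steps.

Cover (u - 6): set u=6, get α = 2/(6 + 6) = 1/6. Cover (u + 6): set u=-6, get β = 2/(-6 - 6) = -1/6.
Result: (1/6)/(u - 6) - (1/6)/(u + 6)


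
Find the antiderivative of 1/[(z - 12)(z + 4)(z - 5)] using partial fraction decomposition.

Cover-up: P = 1/112, Q = 1/144, R = -1/63. Decomposition: (1/112)/(z - 12) + (1/144)/(z + 4) - (1/63)/(z - 5). Integrate each term: (1/112) ln|(z - 12)| + (1/144) ln|(z + 4)| - (1/63) ln|(z - 5)| + C


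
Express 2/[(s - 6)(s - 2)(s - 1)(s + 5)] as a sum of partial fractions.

Using Heaviside cover-up: (1/110)/(s - 6) - (1/14)/(s - 2) + (1/15)/(s - 1) - (1/231)/(s + 5)


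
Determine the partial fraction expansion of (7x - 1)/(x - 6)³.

(7x - 1) = α(x - 6)² + β(x - 6) + γ. At x = 6: γ = 7·6 - 1 = 41. Coefficients: α = 0, β = 7
Result: 7/(x - 6)² + 41/(x - 6)³


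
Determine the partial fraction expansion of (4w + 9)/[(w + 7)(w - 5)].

At w=-7: P = (4·(-7) + 9)/(-7 - 5) = 19/12. At w=5: Q = (4·5 + 9)/(5 + 7) = 29/12
Result: (19/12)/(w + 7) + (29/12)/(w - 5)


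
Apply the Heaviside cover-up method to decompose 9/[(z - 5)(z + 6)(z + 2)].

Cover (z - 5), z=5: P = 9/[(5 + 6)(5 + 2)] = 9/77. Cover (z + 6), z=-6: Q = 9/[(-6 - 5)(-6 + 2)] = 9/44. Cover (z + 2), z=-2: R = 9/[(-2 - 5)(-2 + 6)] = -9/28.
Result: (9/77)/(z - 5) + (9/44)/(z + 6) - (9/28)/(z + 2)


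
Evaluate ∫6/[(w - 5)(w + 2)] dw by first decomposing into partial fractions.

Decompose: 6/[(w - 5)(w + 2)] = (6/7)/(w - 5) - (6/7)/(w + 2). Integrate each term: (6/7) ln|(w - 5)| - (6/7) ln|(w + 2)| + C


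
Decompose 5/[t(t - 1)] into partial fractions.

5/t(t - 1) = α/t + β/(t - 1). α = 5/(0 - 1) = -5, β = 5/(1 - 0) = 5
Result: -5/t + 5/(t - 1)


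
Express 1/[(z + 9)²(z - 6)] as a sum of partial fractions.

Cover-up at z=6: γ = 1/(6 + 9)² = 1/225. Cover-up at z=-9: β = 1/(-9 - 6) = -1/15. Comparing z² coeff: α = -γ = -1/225
Result: (-1/225)/(z + 9) - (1/15)/(z + 9)² + (1/225)/(z - 6)


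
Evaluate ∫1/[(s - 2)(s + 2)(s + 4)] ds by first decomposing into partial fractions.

Cover-up: α = 1/24, β = -1/8, γ = 1/12. Decomposition: (1/24)/(s - 2) - (1/8)/(s + 2) + (1/12)/(s + 4). Integrate each term: (1/24) ln|(s - 2)| - (1/8) ln|(s + 2)| + (1/12) ln|(s + 4)| + C


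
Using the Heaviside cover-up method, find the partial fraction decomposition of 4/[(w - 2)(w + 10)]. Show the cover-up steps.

Cover (w - 2): set w=2, get α = 4/(2 + 10) = 1/3. Cover (w + 10): set w=-10, get β = 4/(-10 - 2) = -1/3.
Result: (1/3)/(w - 2) - (1/3)/(w + 10)


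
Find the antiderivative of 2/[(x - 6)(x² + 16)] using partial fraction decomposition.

Cover-up at x=6: A = 2/(6²+16) = 1/26. Coeff matching: B = -1/26, C = -3/13. Decomposition: (1/26)/(x - 6) - ((1/26)x + 3/13)/(x² + 16). Integrate: linear → ln, quadratic → (1/2)ln + arctan: (1/26) ln|(x - 6)| - (1/52) ln(x² + 16) - (3/52) arctan(x/4) + C


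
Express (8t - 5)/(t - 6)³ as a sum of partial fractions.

(8t - 5) = P(t - 6)² + Q(t - 6) + R. At t = 6: R = 8·6 - 5 = 43. Coefficients: P = 0, Q = 8
Result: 8/(t - 6)² + 43/(t - 6)³


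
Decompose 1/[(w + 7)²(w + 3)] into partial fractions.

Cover-up at w=-3: R = 1/(-3 + 7)² = 1/16. Cover-up at w=-7: Q = 1/(-7 + 3) = -1/4. Comparing w² coeff: P = -R = -1/16
Result: (-1/16)/(w + 7) - (1/4)/(w + 7)² + (1/16)/(w + 3)


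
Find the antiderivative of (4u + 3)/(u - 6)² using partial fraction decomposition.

Decompose: P = 4, Q = 4·6 + 3 = 27, so (4u + 3)/(u - 6)² = 4/(u - 6) + 27/(u - 6)². Integrate: ∫ P/(u - 6) du = 4 ln|(u - 6)|; ∫ Q/(u - 6)² du = -27/(u - 6). Sum: 4 ln|(u - 6)| - 27/(u - 6) + C


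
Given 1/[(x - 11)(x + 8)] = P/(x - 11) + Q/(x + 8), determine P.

Cover-up at x = 11: P = 1/(11 + 8) = 1/19


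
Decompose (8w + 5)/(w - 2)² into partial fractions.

(8w + 5) = α(w - 2) + β. At w = 2: β = 8·2 + 5 = 21. Coeff of w: α = 8
Result: 8/(w - 2) + 21/(w - 2)²


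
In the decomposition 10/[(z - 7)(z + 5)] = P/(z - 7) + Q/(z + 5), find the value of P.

Cover-up at z = 7: P = 10/(7 + 5) = 10/12 = 5/6


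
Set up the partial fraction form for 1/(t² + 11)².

Repeated quadratic factor: (αt + β)/(t² + 11) + (γt + δ)/(t² + 11)²


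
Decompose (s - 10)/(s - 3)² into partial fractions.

(s - 10) = P(s - 3) + Q. At s = 3: Q = 1·3 - 10 = -7. Coeff of s: P = 1
Result: 1/(s - 3) - 7/(s - 3)²


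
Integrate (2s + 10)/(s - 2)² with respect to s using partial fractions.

Decompose: A = 2, B = 2·2 + 10 = 14, so (2s + 10)/(s - 2)² = 2/(s - 2) + 14/(s - 2)². Integrate: ∫ A/(s - 2) ds = 2 ln|(s - 2)|; ∫ B/(s - 2)² ds = -14/(s - 2). Sum: 2 ln|(s - 2)| - 14/(s - 2) + C


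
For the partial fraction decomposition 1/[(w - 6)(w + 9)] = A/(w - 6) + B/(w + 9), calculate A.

Cover-up at w = 6: A = 1/(6 + 9) = 1/15


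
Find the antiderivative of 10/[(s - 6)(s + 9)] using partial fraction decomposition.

Decompose: 10/[(s - 6)(s + 9)] = (2/3)/(s - 6) - (2/3)/(s + 9). Integrate each term: (2/3) ln|(s - 6)| - (2/3) ln|(s + 9)| + C


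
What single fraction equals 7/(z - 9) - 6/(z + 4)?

Common denominator (z - 9)(z + 4). Numerator: 7(z + 4) - 6(z - 9) = (7z + 28) - (6z - 54) = z + 82
Result: (z + 82)/[(z - 9)(z + 4)]


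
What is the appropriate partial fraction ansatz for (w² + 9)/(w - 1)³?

Repeated linear factor (power 3): A/(w - 1) + B/(w - 1)² + C/(w - 1)³


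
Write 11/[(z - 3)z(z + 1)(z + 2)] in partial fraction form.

Using Heaviside cover-up: (11/60)/(z - 3) - (11/6)/z + (11/4)/(z + 1) - (11/10)/(z + 2)


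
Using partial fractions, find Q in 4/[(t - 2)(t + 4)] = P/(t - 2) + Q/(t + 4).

Cover-up at t = -4: Q = 4/(-4 - 2) = -4/6 = -2/3


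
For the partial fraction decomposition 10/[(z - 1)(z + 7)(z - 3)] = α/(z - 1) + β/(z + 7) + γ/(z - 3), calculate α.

Cover-up at z = 1: α = 10/[(1 + 7)(1 - 3)] = 10/[(8)(-2)] = -10/16 = -5/8


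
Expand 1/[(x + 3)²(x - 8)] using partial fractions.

Cover-up at x=8: C = 1/(8 + 3)² = 1/121. Cover-up at x=-3: B = 1/(-3 - 8) = -1/11. Comparing x² coeff: A = -C = -1/121
Result: (-1/121)/(x + 3) - (1/11)/(x + 3)² + (1/121)/(x - 8)


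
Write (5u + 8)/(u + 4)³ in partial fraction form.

(5u + 8) = α(u + 4)² + β(u + 4) + γ. At u = -4: γ = 5·(-4) + 8 = -12. Coefficients: α = 0, β = 5
Result: 5/(u + 4)² - 12/(u + 4)³


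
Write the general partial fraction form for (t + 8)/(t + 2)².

Repeated linear factor: A/(t + 2) + B/(t + 2)²


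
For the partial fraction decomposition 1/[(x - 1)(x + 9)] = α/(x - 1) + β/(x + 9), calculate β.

Cover-up at x = -9: β = 1/(-9 - 1) = -1/10


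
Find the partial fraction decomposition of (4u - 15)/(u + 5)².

(4u - 15) = P(u + 5) + Q. At u = -5: Q = 4·(-5) - 15 = -35. Coeff of u: P = 4
Result: 4/(u + 5) - 35/(u + 5)²


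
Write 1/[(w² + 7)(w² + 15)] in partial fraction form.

Coefficient matching gives α = γ = 0, β = 1/(15-7) = 1/8, δ = -β = -1/8
Result: (1/8)/(w² + 7) - (1/8)/(w² + 15)


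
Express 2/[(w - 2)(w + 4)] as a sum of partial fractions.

2/(w - 2)(w + 4) = A/(w - 2) + B/(w + 4). A = 2/(2 + 4) = 1/3, B = 2/(-4 - 2) = -1/3
Result: (1/3)/(w - 2) - (1/3)/(w + 4)


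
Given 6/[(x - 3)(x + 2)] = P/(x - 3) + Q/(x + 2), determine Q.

Cover-up at x = -2: Q = 6/(-2 - 3) = -6/5


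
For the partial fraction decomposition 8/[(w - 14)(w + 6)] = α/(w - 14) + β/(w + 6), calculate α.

Cover-up at w = 14: α = 8/(14 + 6) = 8/20 = 2/5


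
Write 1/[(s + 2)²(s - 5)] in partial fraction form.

Cover-up at s=5: R = 1/(5 + 2)² = 1/49. Cover-up at s=-2: Q = 1/(-2 - 5) = -1/7. Comparing s² coeff: P = -R = -1/49
Result: (-1/49)/(s + 2) - (1/7)/(s + 2)² + (1/49)/(s - 5)


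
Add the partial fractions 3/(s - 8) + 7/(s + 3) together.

Common denominator (s - 8)(s + 3). Numerator: 3(s + 3) + 7(s - 8) = (3s + 9) + (7s - 56) = 10s - 47
Result: (10s - 47)/[(s - 8)(s + 3)]


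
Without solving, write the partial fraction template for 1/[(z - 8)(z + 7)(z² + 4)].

Two linear + quadratic: P/(z - 8) + Q/(z + 7) + (Rz + S)/(z² + 4)


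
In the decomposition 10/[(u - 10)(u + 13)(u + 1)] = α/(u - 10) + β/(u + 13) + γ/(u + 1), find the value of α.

Cover-up at u = 10: α = 10/[(10 + 13)(10 + 1)] = 10/[(23)(11)] = 10/253


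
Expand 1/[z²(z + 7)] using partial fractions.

Cover-up at z=-7: R = 1/(-7 - 0)² = 1/49. Cover-up at z=0: Q = 1/(0 + 7) = 1/7. Comparing z² coeff: P = -R = -1/49
Result: (-1/49)/z + (1/7)/z² + (1/49)/(z + 7)


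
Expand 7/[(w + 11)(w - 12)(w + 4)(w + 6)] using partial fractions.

Using Heaviside cover-up: (-1/115)/(w + 11) + (7/6624)/(w - 12) - (1/32)/(w + 4) + (7/180)/(w + 6)


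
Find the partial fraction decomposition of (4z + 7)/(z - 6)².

(4z + 7) = α(z - 6) + β. At z = 6: β = 4·6 + 7 = 31. Coeff of z: α = 4
Result: 4/(z - 6) + 31/(z - 6)²


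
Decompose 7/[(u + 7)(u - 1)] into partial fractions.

7/(u + 7)(u - 1) = P/(u + 7) + Q/(u - 1). P = 7/(-7 - 1) = -7/8, Q = 7/(1 + 7) = 7/8
Result: (-7/8)/(u + 7) + (7/8)/(u - 1)


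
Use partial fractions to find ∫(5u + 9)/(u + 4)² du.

Decompose: P = 5, Q = 5·(-4) + 9 = -11, so (5u + 9)/(u + 4)² = 5/(u + 4) - 11/(u + 4)². Integrate: ∫ P/(u + 4) du = 5 ln|(u + 4)|; ∫ Q/(u + 4)² du = 11/(u + 4). Sum: 5 ln|(u + 4)| + 11/(u + 4) + C


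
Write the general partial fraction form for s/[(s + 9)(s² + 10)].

Linear + irreducible quadratic: α/(s + 9) + (βs + γ)/(s² + 10)


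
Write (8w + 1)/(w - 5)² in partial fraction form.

(8w + 1) = α(w - 5) + β. At w = 5: β = 8·5 + 1 = 41. Coeff of w: α = 8
Result: 8/(w - 5) + 41/(w - 5)²


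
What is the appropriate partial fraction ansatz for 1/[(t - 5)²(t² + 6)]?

Repeated linear + quadratic: A/(t - 5) + B/(t - 5)² + (Ct + D)/(t² + 6)


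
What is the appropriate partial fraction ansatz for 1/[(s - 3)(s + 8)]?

Distinct linear factors: A/(s - 3) + B/(s + 8)


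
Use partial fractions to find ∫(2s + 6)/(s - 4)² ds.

Decompose: P = 2, Q = 2·4 + 6 = 14, so (2s + 6)/(s - 4)² = 2/(s - 4) + 14/(s - 4)². Integrate: ∫ P/(s - 4) ds = 2 ln|(s - 4)|; ∫ Q/(s - 4)² ds = -14/(s - 4). Sum: 2 ln|(s - 4)| - 14/(s - 4) + C


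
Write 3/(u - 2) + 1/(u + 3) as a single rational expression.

Common denominator (u - 2)(u + 3). Numerator: 3(u + 3) + 1(u - 2) = (3u + 9) + (u - 2) = 4u + 7
Result: (4u + 7)/[(u - 2)(u + 3)]


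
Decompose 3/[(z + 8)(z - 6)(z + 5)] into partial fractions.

Using cover-up method: A = 1/14, B = 3/154, C = -1/11
Result: (1/14)/(z + 8) + (3/154)/(z - 6) - (1/11)/(z + 5)


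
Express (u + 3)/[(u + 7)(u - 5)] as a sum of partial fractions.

At u=-7: P = (1·(-7) + 3)/(-7 - 5) = 1/3. At u=5: Q = (1·5 + 3)/(5 + 7) = 2/3
Result: (1/3)/(u + 7) + (2/3)/(u - 5)


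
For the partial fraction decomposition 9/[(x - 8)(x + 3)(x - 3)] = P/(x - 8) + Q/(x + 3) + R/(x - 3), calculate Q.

Cover-up at x = -3: Q = 9/[(-3 - 8)(-3 - 3)] = 9/[(-11)(-6)] = 9/66 = 3/22


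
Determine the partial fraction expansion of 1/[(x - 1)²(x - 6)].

Cover-up at x=6: γ = 1/(6 - 1)² = 1/25. Cover-up at x=1: β = 1/(1 - 6) = -1/5. Comparing x² coeff: α = -γ = -1/25
Result: (-1/25)/(x - 1) - (1/5)/(x - 1)² + (1/25)/(x - 6)


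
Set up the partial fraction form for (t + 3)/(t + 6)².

Repeated linear factor: α/(t + 6) + β/(t + 6)²


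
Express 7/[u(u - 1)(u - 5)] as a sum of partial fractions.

Using cover-up method: P = 7/5, Q = -7/4, R = 7/20
Result: (7/5)/u - (7/4)/(u - 1) + (7/20)/(u - 5)


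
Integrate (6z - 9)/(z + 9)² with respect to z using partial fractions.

Decompose: α = 6, β = 6·(-9) - 9 = -63, so (6z - 9)/(z + 9)² = 6/(z + 9) - 63/(z + 9)². Integrate: ∫ α/(z + 9) dz = 6 ln|(z + 9)|; ∫ β/(z + 9)² dz = 63/(z + 9). Sum: 6 ln|(z + 9)| + 63/(z + 9) + C


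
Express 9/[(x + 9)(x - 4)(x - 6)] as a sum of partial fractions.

Using cover-up method: α = 3/65, β = -9/26, γ = 3/10
Result: (3/65)/(x + 9) - (9/26)/(x - 4) + (3/10)/(x - 6)


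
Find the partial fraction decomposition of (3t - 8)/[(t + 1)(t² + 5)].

At t=-1: A = (3·(-1) - 8)/((-1)² + 5) = -11/6. B = -A = 11/6, C = 3 - (-1)·A = 7/6
Result: (-11/6)/(t + 1) + ((11/6)t + 7/6)/(t² + 5)


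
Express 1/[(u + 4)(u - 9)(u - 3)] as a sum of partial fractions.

Using cover-up method: α = 1/91, β = 1/78, γ = -1/42
Result: (1/91)/(u + 4) + (1/78)/(u - 9) - (1/42)/(u - 3)


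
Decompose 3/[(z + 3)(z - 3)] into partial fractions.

3/(z + 3)(z - 3) = α/(z + 3) + β/(z - 3). α = 3/(-3 - 3) = -1/2, β = 3/(3 + 3) = 1/2
Result: (-1/2)/(z + 3) + (1/2)/(z - 3)


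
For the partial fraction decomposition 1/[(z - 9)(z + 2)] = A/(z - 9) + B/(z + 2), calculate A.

Cover-up at z = 9: A = 1/(9 + 2) = 1/11


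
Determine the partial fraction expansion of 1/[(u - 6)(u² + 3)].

Cover-up at u = 6: α = 1/(6² + 3) = 1/39. Then β = -α = -1/39, γ = -α·(0 + 6) = -2/13
Result: (1/39)/(u - 6) - ((1/39)u + 2/13)/(u² + 3)


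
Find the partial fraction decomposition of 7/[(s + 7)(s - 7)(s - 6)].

Using cover-up method: α = 1/26, β = 1/2, γ = -7/13
Result: (1/26)/(s + 7) + (1/2)/(s - 7) - (7/13)/(s - 6)


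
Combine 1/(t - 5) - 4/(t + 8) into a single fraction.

Common denominator (t - 5)(t + 8). Numerator: 1(t + 8) - 4(t - 5) = (t + 8) - (4t - 20) = -3t + 28
Result: (-3t + 28)/[(t - 5)(t + 8)]


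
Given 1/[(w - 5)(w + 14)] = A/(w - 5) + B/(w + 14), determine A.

Cover-up at w = 5: A = 1/(5 + 14) = 1/19


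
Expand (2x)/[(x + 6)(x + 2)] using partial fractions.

At x=-6: A = (2·(-6) + 0)/(-6 + 2) = 3. At x=-2: B = (2·(-2) + 0)/(-2 + 6) = -1
Result: 3/(x + 6) - 1/(x + 2)


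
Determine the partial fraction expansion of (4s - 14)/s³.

(4s - 14) = Ps² + Qs + R. At s = 0: R = 4·0 - 14 = -14. Coefficients: P = 0, Q = 4
Result: 4/s² - 14/s³


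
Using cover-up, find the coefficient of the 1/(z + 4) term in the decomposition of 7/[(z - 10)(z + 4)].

Cover (z + 4), set z=-4: 7/((z - 10) at z=-4) = 7/(-14) = -1/2


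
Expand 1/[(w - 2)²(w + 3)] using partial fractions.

Cover-up at w=-3: C = 1/(-3 - 2)² = 1/25. Cover-up at w=2: B = 1/(2 + 3) = 1/5. Comparing w² coeff: A = -C = -1/25
Result: (-1/25)/(w - 2) + (1/5)/(w - 2)² + (1/25)/(w + 3)


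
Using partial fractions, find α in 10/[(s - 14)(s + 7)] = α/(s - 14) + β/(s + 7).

Cover-up at s = 14: α = 10/(14 + 7) = 10/21


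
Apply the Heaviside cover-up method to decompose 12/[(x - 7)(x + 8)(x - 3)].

Cover (x - 7), x=7: α = 12/[(7 + 8)(7 - 3)] = 1/5. Cover (x + 8), x=-8: β = 12/[(-8 - 7)(-8 - 3)] = 4/55. Cover (x - 3), x=3: γ = 12/[(3 - 7)(3 + 8)] = -3/11.
Result: (1/5)/(x - 7) + (4/55)/(x + 8) - (3/11)/(x - 3)


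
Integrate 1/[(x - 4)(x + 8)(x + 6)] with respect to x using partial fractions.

Cover-up: α = 1/120, β = 1/24, γ = -1/20. Decomposition: (1/120)/(x - 4) + (1/24)/(x + 8) - (1/20)/(x + 6). Integrate each term: (1/120) ln|(x - 4)| + (1/24) ln|(x + 8)| - (1/20) ln|(x + 6)| + C


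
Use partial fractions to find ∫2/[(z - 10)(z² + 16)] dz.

Cover-up at z=10: P = 2/(10²+16) = 1/58. Coeff matching: Q = -1/58, R = -5/29. Decomposition: (1/58)/(z - 10) - ((1/58)z + 5/29)/(z² + 16). Integrate: linear → ln, quadratic → (1/2)ln + arctan: (1/58) ln|(z - 10)| - (1/116) ln(z² + 16) - (5/116) arctan(z/4) + C


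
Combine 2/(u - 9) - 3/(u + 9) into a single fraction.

Common denominator (u - 9)(u + 9). Numerator: 2(u + 9) - 3(u - 9) = (2u + 18) - (3u - 27) = -u + 45
Result: (-u + 45)/[(u - 9)(u + 9)]


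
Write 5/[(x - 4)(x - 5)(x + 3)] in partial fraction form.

Using cover-up method: A = -5/7, B = 5/8, C = 5/56
Result: (-5/7)/(x - 4) + (5/8)/(x - 5) + (5/56)/(x + 3)


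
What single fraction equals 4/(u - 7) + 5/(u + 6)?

Common denominator (u - 7)(u + 6). Numerator: 4(u + 6) + 5(u - 7) = (4u + 24) + (5u - 35) = 9u - 11
Result: (9u - 11)/[(u - 7)(u + 6)]


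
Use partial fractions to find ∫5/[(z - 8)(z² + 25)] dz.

Cover-up at z=8: P = 5/(8²+25) = 5/89. Coeff matching: Q = -5/89, R = -40/89. Decomposition: (5/89)/(z - 8) - ((5/89)z + 40/89)/(z² + 25). Integrate: linear → ln, quadratic → (1/2)ln + arctan: (5/89) ln|(z - 8)| - (5/178) ln(z² + 25) - (8/89) arctan(z/5) + C


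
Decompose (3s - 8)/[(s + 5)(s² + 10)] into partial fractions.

At s=-5: P = (3·(-5) - 8)/((-5)² + 10) = -23/35. Q = -P = 23/35, R = 3 - (-5)·P = -2/7
Result: (-23/35)/(s + 5) + ((23/35)s - 2/7)/(s² + 10)


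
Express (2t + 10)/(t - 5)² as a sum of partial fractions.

(2t + 10) = A(t - 5) + B. At t = 5: B = 2·5 + 10 = 20. Coeff of t: A = 2
Result: 2/(t - 5) + 20/(t - 5)²


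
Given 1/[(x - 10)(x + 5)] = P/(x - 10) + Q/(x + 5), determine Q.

Cover-up at x = -5: Q = 1/(-5 - 10) = -1/15


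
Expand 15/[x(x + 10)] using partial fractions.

15/x(x + 10) = P/x + Q/(x + 10). P = 15/(0 + 10) = 3/2, Q = 15/(-10 - 0) = -3/2
Result: (3/2)/x - (3/2)/(x + 10)


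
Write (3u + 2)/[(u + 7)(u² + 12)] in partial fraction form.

At u=-7: P = (3·(-7) + 2)/((-7)² + 12) = -19/61. Q = -P = 19/61, R = 3 - (-7)·P = 50/61
Result: (-19/61)/(u + 7) + ((19/61)u + 50/61)/(u² + 12)


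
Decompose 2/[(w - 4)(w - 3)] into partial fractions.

2/(w - 4)(w - 3) = A/(w - 4) + B/(w - 3). A = 2/(4 - 3) = 2, B = 2/(3 - 4) = -2
Result: 2/(w - 4) - 2/(w - 3)


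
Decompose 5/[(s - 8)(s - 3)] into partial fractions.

5/(s - 8)(s - 3) = α/(s - 8) + β/(s - 3). α = 5/(8 - 3) = 1, β = 5/(3 - 8) = -1
Result: 1/(s - 8) - 1/(s - 3)


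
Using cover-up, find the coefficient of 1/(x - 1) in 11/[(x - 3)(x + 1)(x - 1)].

Cover (x - 1), set x=1: 11/[(1 - 3)(1 + 1)] = -11/4


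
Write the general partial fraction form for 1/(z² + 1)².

Repeated quadratic factor: (Pz + Q)/(z² + 1) + (Rz + S)/(z² + 1)²


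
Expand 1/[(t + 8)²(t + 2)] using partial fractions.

Cover-up at t=-2: C = 1/(-2 + 8)² = 1/36. Cover-up at t=-8: B = 1/(-8 + 2) = -1/6. Comparing t² coeff: A = -C = -1/36
Result: (-1/36)/(t + 8) - (1/6)/(t + 8)² + (1/36)/(t + 2)


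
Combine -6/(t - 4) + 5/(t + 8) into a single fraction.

Common denominator (t - 4)(t + 8). Numerator: -6(t + 8) + 5(t - 4) = (-6t - 48) + (5t - 20) = -t - 68
Result: (-t - 68)/[(t - 4)(t + 8)]


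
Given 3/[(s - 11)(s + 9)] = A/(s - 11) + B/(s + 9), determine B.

Cover-up at s = -9: B = 3/(-9 - 11) = -3/20


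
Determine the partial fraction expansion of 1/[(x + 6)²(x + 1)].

Cover-up at x=-1: γ = 1/(-1 + 6)² = 1/25. Cover-up at x=-6: β = 1/(-6 + 1) = -1/5. Comparing x² coeff: α = -γ = -1/25
Result: (-1/25)/(x + 6) - (1/5)/(x + 6)² + (1/25)/(x + 1)


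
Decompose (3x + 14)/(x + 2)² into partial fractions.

(3x + 14) = α(x + 2) + β. At x = -2: β = 3·(-2) + 14 = 8. Coeff of x: α = 3
Result: 3/(x + 2) + 8/(x + 2)²


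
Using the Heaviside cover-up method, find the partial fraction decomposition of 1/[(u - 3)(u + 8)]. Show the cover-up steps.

Cover (u - 3): set u=3, get A = 1/(3 + 8) = 1/11. Cover (u + 8): set u=-8, get B = 1/(-8 - 3) = -1/11.
Result: (1/11)/(u - 3) - (1/11)/(u + 8)


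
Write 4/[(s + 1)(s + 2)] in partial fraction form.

4/(s + 1)(s + 2) = A/(s + 1) + B/(s + 2). A = 4/(-1 + 2) = 4, B = 4/(-2 + 1) = -4
Result: 4/(s + 1) - 4/(s + 2)


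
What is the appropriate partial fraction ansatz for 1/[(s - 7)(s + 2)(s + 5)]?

Three distinct linear factors: α/(s - 7) + β/(s + 2) + γ/(s + 5)


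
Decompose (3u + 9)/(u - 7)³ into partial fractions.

(3u + 9) = A(u - 7)² + B(u - 7) + C. At u = 7: C = 3·7 + 9 = 30. Coefficients: A = 0, B = 3
Result: 3/(u - 7)² + 30/(u - 7)³


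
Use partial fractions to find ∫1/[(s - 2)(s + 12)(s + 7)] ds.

Cover-up: P = 1/126, Q = 1/70, R = -1/45. Decomposition: (1/126)/(s - 2) + (1/70)/(s + 12) - (1/45)/(s + 7). Integrate each term: (1/126) ln|(s - 2)| + (1/70) ln|(s + 12)| - (1/45) ln|(s + 7)| + C


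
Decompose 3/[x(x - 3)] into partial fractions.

3/x(x - 3) = A/x + B/(x - 3). A = 3/(0 - 3) = -1, B = 3/(3 - 0) = 1
Result: -1/x + 1/(x - 3)


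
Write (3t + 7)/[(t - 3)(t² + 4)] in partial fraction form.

At t=3: A = (3·3 + 7)/(3² + 4) = 16/13. B = -A = -16/13, C = 3 - 3·A = -9/13
Result: (16/13)/(t - 3) - ((16/13)t + 9/13)/(t² + 4)


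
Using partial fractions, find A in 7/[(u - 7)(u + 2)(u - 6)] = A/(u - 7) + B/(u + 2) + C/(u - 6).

Cover-up at u = 7: A = 7/[(7 + 2)(7 - 6)] = 7/[(9)(1)] = 7/9


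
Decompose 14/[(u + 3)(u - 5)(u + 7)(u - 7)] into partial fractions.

Using Heaviside cover-up: (7/160)/(u + 3) - (7/96)/(u - 5) - (1/48)/(u + 7) + (1/20)/(u - 7)


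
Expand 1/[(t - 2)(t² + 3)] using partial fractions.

Cover-up at t = 2: P = 1/(2² + 3) = 1/7. Then Q = -P = -1/7, R = -P·(0 + 2) = -2/7
Result: (1/7)/(t - 2) - ((1/7)t + 2/7)/(t² + 3)


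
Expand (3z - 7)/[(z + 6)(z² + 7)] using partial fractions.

At z=-6: A = (3·(-6) - 7)/((-6)² + 7) = -25/43. B = -A = 25/43, C = 3 - (-6)·A = -21/43
Result: (-25/43)/(z + 6) + ((25/43)z - 21/43)/(z² + 7)


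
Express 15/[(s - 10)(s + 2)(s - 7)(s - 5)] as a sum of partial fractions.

Using Heaviside cover-up: (1/12)/(s - 10) - (5/252)/(s + 2) - (5/18)/(s - 7) + (3/14)/(s - 5)


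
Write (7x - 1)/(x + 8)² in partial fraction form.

(7x - 1) = P(x + 8) + Q. At x = -8: Q = 7·(-8) - 1 = -57. Coeff of x: P = 7
Result: 7/(x + 8) - 57/(x + 8)²


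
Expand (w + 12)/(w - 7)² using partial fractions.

(w + 12) = A(w - 7) + B. At w = 7: B = 1·7 + 12 = 19. Coeff of w: A = 1
Result: 1/(w - 7) + 19/(w - 7)²


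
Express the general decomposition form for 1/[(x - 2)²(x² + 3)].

Repeated linear + quadratic: A/(x - 2) + B/(x - 2)² + (Cx + D)/(x² + 3)


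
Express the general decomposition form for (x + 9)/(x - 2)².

Repeated linear factor: α/(x - 2) + β/(x - 2)²


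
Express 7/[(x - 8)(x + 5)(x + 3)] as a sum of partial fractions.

Using cover-up method: α = 7/143, β = 7/26, γ = -7/22
Result: (7/143)/(x - 8) + (7/26)/(x + 5) - (7/22)/(x + 3)


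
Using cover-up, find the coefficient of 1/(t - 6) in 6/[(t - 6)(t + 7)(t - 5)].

Cover (t - 6), set t=6: 6/[(6 + 7)(6 - 5)] = 6/13


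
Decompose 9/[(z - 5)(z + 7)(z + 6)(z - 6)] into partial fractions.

Using Heaviside cover-up: (-3/44)/(z - 5) - (3/52)/(z + 7) + (3/44)/(z + 6) + (3/52)/(z - 6)


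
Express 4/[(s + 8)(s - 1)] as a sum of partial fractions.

4/(s + 8)(s - 1) = A/(s + 8) + B/(s - 1). A = 4/(-8 - 1) = -4/9, B = 4/(1 + 8) = 4/9
Result: (-4/9)/(s + 8) + (4/9)/(s - 1)


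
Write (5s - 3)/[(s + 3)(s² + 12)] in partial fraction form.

At s=-3: P = (5·(-3) - 3)/((-3)² + 12) = -6/7. Q = -P = 6/7, R = 5 - (-3)·P = 17/7
Result: (-6/7)/(s + 3) + ((6/7)s + 17/7)/(s² + 12)


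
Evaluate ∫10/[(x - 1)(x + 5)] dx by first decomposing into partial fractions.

Decompose: 10/[(x - 1)(x + 5)] = (5/3)/(x - 1) - (5/3)/(x + 5). Integrate each term: (5/3) ln|(x - 1)| - (5/3) ln|(x + 5)| + C


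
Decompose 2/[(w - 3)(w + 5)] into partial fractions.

2/(w - 3)(w + 5) = α/(w - 3) + β/(w + 5). α = 2/(3 + 5) = 1/4, β = 2/(-5 - 3) = -1/4
Result: (1/4)/(w - 3) - (1/4)/(w + 5)


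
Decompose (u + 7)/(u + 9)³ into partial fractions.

(u + 7) = A(u + 9)² + B(u + 9) + C. At u = -9: C = 1·(-9) + 7 = -2. Coefficients: A = 0, B = 1
Result: 1/(u + 9)² - 2/(u + 9)³


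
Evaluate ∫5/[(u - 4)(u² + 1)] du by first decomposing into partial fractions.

Cover-up at u=4: A = 5/(4²+1) = 5/17. Coeff matching: B = -5/17, C = -20/17. Decomposition: (5/17)/(u - 4) - ((5/17)u + 20/17)/(u² + 1). Integrate: linear → ln, quadratic → (1/2)ln + arctan: (5/17) ln|(u - 4)| - (5/34) ln(u² + 1) - (20/17) arctan(u) + C


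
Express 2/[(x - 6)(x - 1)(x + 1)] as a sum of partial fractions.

Using cover-up method: P = 2/35, Q = -1/5, R = 1/7
Result: (2/35)/(x - 6) - (1/5)/(x - 1) + (1/7)/(x + 1)


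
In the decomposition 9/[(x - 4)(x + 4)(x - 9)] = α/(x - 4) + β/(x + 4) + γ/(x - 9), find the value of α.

Cover-up at x = 4: α = 9/[(4 + 4)(4 - 9)] = 9/[(8)(-5)] = -9/40


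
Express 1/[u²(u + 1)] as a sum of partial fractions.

Cover-up at u=-1: R = 1/(-1 - 0)² = 1. Cover-up at u=0: Q = 1/(0 + 1) = 1. Comparing u² coeff: P = -R = -1
Result: -1/u + 1/u² + 1/(u + 1)


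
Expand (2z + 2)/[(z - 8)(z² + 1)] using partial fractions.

At z=8: A = (2·8 + 2)/(8² + 1) = 18/65. B = -A = -18/65, C = 2 - 8·A = -14/65
Result: (18/65)/(z - 8) - ((18/65)z + 14/65)/(z² + 1)


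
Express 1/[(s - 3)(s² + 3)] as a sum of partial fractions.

Cover-up at s = 3: A = 1/(3² + 3) = 1/12. Then B = -A = -1/12, C = -A·(0 + 3) = -1/4
Result: (1/12)/(s - 3) - ((1/12)s + 1/4)/(s² + 3)


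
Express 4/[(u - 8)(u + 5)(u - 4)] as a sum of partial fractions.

Using cover-up method: α = 1/13, β = 4/117, γ = -1/9
Result: (1/13)/(u - 8) + (4/117)/(u + 5) - (1/9)/(u - 4)
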